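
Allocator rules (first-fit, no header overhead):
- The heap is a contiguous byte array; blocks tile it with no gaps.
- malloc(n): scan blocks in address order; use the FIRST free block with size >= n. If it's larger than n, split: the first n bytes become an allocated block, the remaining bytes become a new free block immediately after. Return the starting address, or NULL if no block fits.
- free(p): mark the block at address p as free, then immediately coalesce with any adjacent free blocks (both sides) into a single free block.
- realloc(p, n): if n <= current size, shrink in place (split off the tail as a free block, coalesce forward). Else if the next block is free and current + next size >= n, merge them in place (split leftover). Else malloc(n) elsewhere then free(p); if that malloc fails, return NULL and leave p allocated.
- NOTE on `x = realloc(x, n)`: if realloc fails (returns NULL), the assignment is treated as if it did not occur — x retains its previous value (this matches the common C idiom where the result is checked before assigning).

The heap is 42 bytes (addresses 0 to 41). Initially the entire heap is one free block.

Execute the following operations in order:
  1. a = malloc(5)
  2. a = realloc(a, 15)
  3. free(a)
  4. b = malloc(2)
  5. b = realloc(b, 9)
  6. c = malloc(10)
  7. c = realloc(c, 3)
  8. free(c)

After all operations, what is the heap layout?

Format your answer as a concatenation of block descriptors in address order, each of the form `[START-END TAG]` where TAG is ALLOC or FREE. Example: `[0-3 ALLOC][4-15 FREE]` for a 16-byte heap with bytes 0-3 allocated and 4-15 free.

Op 1: a = malloc(5) -> a = 0; heap: [0-4 ALLOC][5-41 FREE]
Op 2: a = realloc(a, 15) -> a = 0; heap: [0-14 ALLOC][15-41 FREE]
Op 3: free(a) -> (freed a); heap: [0-41 FREE]
Op 4: b = malloc(2) -> b = 0; heap: [0-1 ALLOC][2-41 FREE]
Op 5: b = realloc(b, 9) -> b = 0; heap: [0-8 ALLOC][9-41 FREE]
Op 6: c = malloc(10) -> c = 9; heap: [0-8 ALLOC][9-18 ALLOC][19-41 FREE]
Op 7: c = realloc(c, 3) -> c = 9; heap: [0-8 ALLOC][9-11 ALLOC][12-41 FREE]
Op 8: free(c) -> (freed c); heap: [0-8 ALLOC][9-41 FREE]

Answer: [0-8 ALLOC][9-41 FREE]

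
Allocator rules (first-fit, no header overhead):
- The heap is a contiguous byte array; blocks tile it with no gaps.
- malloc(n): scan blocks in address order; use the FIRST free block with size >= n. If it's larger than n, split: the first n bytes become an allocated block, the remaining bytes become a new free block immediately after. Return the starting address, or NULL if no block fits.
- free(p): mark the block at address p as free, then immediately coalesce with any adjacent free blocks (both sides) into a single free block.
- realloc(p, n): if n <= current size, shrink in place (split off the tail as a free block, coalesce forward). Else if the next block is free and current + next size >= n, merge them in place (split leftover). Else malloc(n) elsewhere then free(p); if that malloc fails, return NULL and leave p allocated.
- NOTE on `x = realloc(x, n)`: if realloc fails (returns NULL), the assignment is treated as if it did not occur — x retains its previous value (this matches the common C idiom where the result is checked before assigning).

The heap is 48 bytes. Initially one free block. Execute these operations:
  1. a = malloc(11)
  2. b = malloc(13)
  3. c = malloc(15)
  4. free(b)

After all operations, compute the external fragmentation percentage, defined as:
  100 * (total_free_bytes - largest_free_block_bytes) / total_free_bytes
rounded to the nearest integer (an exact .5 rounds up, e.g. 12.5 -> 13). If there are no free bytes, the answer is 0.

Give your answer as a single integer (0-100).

Answer: 41

Derivation:
Op 1: a = malloc(11) -> a = 0; heap: [0-10 ALLOC][11-47 FREE]
Op 2: b = malloc(13) -> b = 11; heap: [0-10 ALLOC][11-23 ALLOC][24-47 FREE]
Op 3: c = malloc(15) -> c = 24; heap: [0-10 ALLOC][11-23 ALLOC][24-38 ALLOC][39-47 FREE]
Op 4: free(b) -> (freed b); heap: [0-10 ALLOC][11-23 FREE][24-38 ALLOC][39-47 FREE]
Free blocks: [13 9] total_free=22 largest=13 -> 100*(22-13)/22 = 900/22 ≈ 40.909 -> rounds to 41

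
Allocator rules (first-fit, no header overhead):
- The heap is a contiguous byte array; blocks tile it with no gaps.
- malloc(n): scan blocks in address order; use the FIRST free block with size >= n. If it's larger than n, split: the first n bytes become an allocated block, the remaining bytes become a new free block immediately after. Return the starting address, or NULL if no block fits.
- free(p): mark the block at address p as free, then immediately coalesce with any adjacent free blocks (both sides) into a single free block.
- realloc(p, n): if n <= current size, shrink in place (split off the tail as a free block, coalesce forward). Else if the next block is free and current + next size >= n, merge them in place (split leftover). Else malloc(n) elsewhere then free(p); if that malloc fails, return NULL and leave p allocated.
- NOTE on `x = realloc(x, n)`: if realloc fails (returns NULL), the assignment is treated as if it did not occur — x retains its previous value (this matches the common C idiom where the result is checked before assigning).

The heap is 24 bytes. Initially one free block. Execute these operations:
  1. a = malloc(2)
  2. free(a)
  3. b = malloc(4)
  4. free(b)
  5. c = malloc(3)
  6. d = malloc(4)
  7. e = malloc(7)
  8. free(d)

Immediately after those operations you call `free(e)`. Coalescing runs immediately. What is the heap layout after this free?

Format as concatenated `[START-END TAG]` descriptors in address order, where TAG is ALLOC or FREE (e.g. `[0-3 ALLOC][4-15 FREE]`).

Op 1: a = malloc(2) -> a = 0; heap: [0-1 ALLOC][2-23 FREE]
Op 2: free(a) -> (freed a); heap: [0-23 FREE]
Op 3: b = malloc(4) -> b = 0; heap: [0-3 ALLOC][4-23 FREE]
Op 4: free(b) -> (freed b); heap: [0-23 FREE]
Op 5: c = malloc(3) -> c = 0; heap: [0-2 ALLOC][3-23 FREE]
Op 6: d = malloc(4) -> d = 3; heap: [0-2 ALLOC][3-6 ALLOC][7-23 FREE]
Op 7: e = malloc(7) -> e = 7; heap: [0-2 ALLOC][3-6 ALLOC][7-13 ALLOC][14-23 FREE]
Op 8: free(d) -> (freed d); heap: [0-2 ALLOC][3-6 FREE][7-13 ALLOC][14-23 FREE]
free(e): e = 7 -> block [7-13 ALLOC]; mark free, coalesce with adjacent free neighbors -> [0-2 ALLOC][3-23 FREE]

Answer: [0-2 ALLOC][3-23 FREE]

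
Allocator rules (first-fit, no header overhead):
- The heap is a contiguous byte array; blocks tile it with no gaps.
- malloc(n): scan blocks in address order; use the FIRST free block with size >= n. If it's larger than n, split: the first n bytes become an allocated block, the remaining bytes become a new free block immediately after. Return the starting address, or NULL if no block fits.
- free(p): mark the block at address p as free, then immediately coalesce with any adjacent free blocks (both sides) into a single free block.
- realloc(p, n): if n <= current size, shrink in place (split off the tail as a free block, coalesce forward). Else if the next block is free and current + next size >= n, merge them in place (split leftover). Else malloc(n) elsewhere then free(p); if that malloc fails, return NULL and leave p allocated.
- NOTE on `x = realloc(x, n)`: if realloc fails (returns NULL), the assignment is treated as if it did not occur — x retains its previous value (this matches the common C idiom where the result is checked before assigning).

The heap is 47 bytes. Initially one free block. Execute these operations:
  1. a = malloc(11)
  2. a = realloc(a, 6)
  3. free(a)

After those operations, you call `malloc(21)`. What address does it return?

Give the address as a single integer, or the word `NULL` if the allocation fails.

Op 1: a = malloc(11) -> a = 0; heap: [0-10 ALLOC][11-46 FREE]
Op 2: a = realloc(a, 6) -> a = 0; heap: [0-5 ALLOC][6-46 FREE]
Op 3: free(a) -> (freed a); heap: [0-46 FREE]
malloc(21): first-fit scan over [0-46 FREE] -> 0

Answer: 0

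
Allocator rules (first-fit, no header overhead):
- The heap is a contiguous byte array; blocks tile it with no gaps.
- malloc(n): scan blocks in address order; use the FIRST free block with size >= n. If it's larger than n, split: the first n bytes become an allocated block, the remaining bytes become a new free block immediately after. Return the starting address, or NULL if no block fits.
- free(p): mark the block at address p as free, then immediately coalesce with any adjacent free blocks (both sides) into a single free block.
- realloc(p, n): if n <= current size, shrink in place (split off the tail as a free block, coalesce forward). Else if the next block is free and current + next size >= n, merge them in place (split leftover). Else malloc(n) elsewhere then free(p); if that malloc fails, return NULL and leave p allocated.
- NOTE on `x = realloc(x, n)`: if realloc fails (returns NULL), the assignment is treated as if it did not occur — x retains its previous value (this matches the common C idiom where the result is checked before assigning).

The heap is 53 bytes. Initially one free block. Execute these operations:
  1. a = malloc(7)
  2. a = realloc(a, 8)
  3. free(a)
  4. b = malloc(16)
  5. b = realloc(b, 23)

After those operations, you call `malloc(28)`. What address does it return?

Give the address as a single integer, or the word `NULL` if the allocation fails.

Op 1: a = malloc(7) -> a = 0; heap: [0-6 ALLOC][7-52 FREE]
Op 2: a = realloc(a, 8) -> a = 0; heap: [0-7 ALLOC][8-52 FREE]
Op 3: free(a) -> (freed a); heap: [0-52 FREE]
Op 4: b = malloc(16) -> b = 0; heap: [0-15 ALLOC][16-52 FREE]
Op 5: b = realloc(b, 23) -> b = 0; heap: [0-22 ALLOC][23-52 FREE]
malloc(28): first-fit scan over [0-22 ALLOC][23-52 FREE] -> 23

Answer: 23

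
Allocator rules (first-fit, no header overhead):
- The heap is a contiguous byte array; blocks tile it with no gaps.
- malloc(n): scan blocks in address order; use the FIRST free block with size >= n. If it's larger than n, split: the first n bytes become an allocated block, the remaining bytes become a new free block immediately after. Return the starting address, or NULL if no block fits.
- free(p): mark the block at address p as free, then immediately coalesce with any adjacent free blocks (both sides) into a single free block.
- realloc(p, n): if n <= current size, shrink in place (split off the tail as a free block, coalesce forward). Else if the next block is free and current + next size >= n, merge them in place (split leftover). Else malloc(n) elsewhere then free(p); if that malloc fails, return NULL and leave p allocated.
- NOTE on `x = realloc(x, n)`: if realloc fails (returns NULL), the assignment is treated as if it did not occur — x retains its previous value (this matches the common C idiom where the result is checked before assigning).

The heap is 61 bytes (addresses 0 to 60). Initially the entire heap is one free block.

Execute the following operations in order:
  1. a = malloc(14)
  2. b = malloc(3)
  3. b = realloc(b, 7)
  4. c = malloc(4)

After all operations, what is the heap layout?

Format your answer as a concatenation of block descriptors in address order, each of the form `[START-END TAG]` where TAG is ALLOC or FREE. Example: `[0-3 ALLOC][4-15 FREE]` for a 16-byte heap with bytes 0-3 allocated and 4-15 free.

Answer: [0-13 ALLOC][14-20 ALLOC][21-24 ALLOC][25-60 FREE]

Derivation:
Op 1: a = malloc(14) -> a = 0; heap: [0-13 ALLOC][14-60 FREE]
Op 2: b = malloc(3) -> b = 14; heap: [0-13 ALLOC][14-16 ALLOC][17-60 FREE]
Op 3: b = realloc(b, 7) -> b = 14; heap: [0-13 ALLOC][14-20 ALLOC][21-60 FREE]
Op 4: c = malloc(4) -> c = 21; heap: [0-13 ALLOC][14-20 ALLOC][21-24 ALLOC][25-60 FREE]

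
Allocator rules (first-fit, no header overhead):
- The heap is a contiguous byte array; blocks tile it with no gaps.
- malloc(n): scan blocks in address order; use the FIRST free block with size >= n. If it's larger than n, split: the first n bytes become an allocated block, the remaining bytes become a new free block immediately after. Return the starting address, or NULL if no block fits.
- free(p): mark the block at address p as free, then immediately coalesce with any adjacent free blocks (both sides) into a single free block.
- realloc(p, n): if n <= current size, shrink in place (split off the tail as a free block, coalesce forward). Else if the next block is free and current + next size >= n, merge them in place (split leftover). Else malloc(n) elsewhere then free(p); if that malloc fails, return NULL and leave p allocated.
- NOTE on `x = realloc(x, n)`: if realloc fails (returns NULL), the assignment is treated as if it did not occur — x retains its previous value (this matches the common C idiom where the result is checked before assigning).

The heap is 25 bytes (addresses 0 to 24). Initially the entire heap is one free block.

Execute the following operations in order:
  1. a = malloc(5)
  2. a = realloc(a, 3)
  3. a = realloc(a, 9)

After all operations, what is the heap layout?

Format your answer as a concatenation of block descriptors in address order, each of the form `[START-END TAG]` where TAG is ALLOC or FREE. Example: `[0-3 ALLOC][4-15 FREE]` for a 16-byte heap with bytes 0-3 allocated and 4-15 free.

Op 1: a = malloc(5) -> a = 0; heap: [0-4 ALLOC][5-24 FREE]
Op 2: a = realloc(a, 3) -> a = 0; heap: [0-2 ALLOC][3-24 FREE]
Op 3: a = realloc(a, 9) -> a = 0; heap: [0-8 ALLOC][9-24 FREE]

Answer: [0-8 ALLOC][9-24 FREE]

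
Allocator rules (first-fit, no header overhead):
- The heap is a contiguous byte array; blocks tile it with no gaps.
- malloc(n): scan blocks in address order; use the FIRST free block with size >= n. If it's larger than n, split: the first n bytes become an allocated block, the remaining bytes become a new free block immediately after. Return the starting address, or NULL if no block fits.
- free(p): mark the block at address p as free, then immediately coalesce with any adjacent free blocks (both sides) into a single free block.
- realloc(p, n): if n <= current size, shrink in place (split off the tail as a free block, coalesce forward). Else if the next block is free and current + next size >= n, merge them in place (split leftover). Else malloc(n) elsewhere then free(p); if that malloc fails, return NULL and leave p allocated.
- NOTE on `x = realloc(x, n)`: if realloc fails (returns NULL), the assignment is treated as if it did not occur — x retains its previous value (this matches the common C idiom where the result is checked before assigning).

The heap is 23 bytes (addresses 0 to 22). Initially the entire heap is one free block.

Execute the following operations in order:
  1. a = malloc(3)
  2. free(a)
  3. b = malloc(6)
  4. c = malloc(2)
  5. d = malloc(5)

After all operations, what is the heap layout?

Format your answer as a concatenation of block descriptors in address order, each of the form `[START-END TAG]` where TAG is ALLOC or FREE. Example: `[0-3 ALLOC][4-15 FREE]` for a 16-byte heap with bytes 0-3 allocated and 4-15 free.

Answer: [0-5 ALLOC][6-7 ALLOC][8-12 ALLOC][13-22 FREE]

Derivation:
Op 1: a = malloc(3) -> a = 0; heap: [0-2 ALLOC][3-22 FREE]
Op 2: free(a) -> (freed a); heap: [0-22 FREE]
Op 3: b = malloc(6) -> b = 0; heap: [0-5 ALLOC][6-22 FREE]
Op 4: c = malloc(2) -> c = 6; heap: [0-5 ALLOC][6-7 ALLOC][8-22 FREE]
Op 5: d = malloc(5) -> d = 8; heap: [0-5 ALLOC][6-7 ALLOC][8-12 ALLOC][13-22 FREE]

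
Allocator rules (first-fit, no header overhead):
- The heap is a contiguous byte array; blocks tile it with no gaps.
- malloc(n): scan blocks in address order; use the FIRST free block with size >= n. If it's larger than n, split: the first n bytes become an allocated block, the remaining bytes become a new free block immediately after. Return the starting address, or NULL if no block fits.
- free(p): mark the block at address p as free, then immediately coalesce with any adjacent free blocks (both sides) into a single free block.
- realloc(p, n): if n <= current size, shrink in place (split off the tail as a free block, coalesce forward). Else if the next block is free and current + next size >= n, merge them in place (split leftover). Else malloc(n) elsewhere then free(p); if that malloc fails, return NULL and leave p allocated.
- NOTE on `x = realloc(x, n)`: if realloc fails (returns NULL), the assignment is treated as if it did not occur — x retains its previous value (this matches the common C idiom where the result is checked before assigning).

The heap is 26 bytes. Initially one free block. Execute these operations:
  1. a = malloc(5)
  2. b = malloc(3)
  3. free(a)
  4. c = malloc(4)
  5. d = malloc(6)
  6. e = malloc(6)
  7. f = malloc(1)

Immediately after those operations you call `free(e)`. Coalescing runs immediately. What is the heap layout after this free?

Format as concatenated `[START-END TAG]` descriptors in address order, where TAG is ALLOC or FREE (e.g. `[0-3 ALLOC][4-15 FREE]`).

Op 1: a = malloc(5) -> a = 0; heap: [0-4 ALLOC][5-25 FREE]
Op 2: b = malloc(3) -> b = 5; heap: [0-4 ALLOC][5-7 ALLOC][8-25 FREE]
Op 3: free(a) -> (freed a); heap: [0-4 FREE][5-7 ALLOC][8-25 FREE]
Op 4: c = malloc(4) -> c = 0; heap: [0-3 ALLOC][4-4 FREE][5-7 ALLOC][8-25 FREE]
Op 5: d = malloc(6) -> d = 8; heap: [0-3 ALLOC][4-4 FREE][5-7 ALLOC][8-13 ALLOC][14-25 FREE]
Op 6: e = malloc(6) -> e = 14; heap: [0-3 ALLOC][4-4 FREE][5-7 ALLOC][8-13 ALLOC][14-19 ALLOC][20-25 FREE]
Op 7: f = malloc(1) -> f = 4; heap: [0-3 ALLOC][4-4 ALLOC][5-7 ALLOC][8-13 ALLOC][14-19 ALLOC][20-25 FREE]
free(e): e = 14 -> block [14-19 ALLOC]; mark free, coalesce with adjacent free neighbors -> [0-3 ALLOC][4-4 ALLOC][5-7 ALLOC][8-13 ALLOC][14-25 FREE]

Answer: [0-3 ALLOC][4-4 ALLOC][5-7 ALLOC][8-13 ALLOC][14-25 FREE]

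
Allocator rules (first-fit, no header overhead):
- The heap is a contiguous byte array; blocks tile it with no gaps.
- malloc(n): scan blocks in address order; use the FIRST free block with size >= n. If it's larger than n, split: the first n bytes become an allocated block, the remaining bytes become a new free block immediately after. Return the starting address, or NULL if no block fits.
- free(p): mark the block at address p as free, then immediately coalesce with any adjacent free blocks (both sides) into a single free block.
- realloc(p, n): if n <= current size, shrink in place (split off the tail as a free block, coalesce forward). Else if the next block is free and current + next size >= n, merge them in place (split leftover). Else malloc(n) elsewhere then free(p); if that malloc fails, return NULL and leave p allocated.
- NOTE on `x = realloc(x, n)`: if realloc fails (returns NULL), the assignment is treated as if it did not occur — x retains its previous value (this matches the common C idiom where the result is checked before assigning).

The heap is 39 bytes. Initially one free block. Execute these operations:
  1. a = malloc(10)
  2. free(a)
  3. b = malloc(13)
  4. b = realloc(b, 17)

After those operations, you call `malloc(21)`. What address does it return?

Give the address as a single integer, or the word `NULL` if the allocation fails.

Op 1: a = malloc(10) -> a = 0; heap: [0-9 ALLOC][10-38 FREE]
Op 2: free(a) -> (freed a); heap: [0-38 FREE]
Op 3: b = malloc(13) -> b = 0; heap: [0-12 ALLOC][13-38 FREE]
Op 4: b = realloc(b, 17) -> b = 0; heap: [0-16 ALLOC][17-38 FREE]
malloc(21): first-fit scan over [0-16 ALLOC][17-38 FREE] -> 17

Answer: 17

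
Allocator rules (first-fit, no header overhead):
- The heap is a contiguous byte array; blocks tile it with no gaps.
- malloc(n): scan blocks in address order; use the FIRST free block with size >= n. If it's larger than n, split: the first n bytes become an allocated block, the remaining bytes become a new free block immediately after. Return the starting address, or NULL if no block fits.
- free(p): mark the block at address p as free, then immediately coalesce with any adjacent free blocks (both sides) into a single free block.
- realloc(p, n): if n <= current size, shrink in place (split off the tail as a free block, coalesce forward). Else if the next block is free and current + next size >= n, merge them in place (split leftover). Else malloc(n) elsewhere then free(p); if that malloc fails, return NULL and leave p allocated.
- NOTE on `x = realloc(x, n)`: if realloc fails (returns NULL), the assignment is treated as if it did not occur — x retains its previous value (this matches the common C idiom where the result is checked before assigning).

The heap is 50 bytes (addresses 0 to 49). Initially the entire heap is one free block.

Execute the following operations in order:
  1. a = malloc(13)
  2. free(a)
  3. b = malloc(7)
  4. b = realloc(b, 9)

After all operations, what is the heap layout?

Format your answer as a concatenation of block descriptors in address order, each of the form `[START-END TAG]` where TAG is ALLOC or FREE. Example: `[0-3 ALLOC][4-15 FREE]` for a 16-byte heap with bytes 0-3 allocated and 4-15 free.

Op 1: a = malloc(13) -> a = 0; heap: [0-12 ALLOC][13-49 FREE]
Op 2: free(a) -> (freed a); heap: [0-49 FREE]
Op 3: b = malloc(7) -> b = 0; heap: [0-6 ALLOC][7-49 FREE]
Op 4: b = realloc(b, 9) -> b = 0; heap: [0-8 ALLOC][9-49 FREE]

Answer: [0-8 ALLOC][9-49 FREE]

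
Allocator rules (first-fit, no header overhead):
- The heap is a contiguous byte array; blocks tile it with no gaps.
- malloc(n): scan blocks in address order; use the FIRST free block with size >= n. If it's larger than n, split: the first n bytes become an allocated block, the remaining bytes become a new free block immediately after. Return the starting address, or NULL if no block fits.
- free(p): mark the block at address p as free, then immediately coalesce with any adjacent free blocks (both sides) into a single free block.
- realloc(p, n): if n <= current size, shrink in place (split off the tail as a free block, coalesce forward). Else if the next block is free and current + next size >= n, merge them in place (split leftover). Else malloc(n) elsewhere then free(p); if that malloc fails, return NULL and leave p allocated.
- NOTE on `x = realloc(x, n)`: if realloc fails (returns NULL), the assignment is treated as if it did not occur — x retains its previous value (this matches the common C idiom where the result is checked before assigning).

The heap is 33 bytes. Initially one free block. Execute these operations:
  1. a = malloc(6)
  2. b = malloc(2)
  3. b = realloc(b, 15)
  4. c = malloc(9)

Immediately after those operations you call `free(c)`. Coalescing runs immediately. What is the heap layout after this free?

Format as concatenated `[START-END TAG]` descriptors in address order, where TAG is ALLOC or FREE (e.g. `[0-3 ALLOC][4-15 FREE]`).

Op 1: a = malloc(6) -> a = 0; heap: [0-5 ALLOC][6-32 FREE]
Op 2: b = malloc(2) -> b = 6; heap: [0-5 ALLOC][6-7 ALLOC][8-32 FREE]
Op 3: b = realloc(b, 15) -> b = 6; heap: [0-5 ALLOC][6-20 ALLOC][21-32 FREE]
Op 4: c = malloc(9) -> c = 21; heap: [0-5 ALLOC][6-20 ALLOC][21-29 ALLOC][30-32 FREE]
free(c): c = 21 -> block [21-29 ALLOC]; mark free, coalesce with adjacent free neighbors -> [0-5 ALLOC][6-20 ALLOC][21-32 FREE]

Answer: [0-5 ALLOC][6-20 ALLOC][21-32 FREE]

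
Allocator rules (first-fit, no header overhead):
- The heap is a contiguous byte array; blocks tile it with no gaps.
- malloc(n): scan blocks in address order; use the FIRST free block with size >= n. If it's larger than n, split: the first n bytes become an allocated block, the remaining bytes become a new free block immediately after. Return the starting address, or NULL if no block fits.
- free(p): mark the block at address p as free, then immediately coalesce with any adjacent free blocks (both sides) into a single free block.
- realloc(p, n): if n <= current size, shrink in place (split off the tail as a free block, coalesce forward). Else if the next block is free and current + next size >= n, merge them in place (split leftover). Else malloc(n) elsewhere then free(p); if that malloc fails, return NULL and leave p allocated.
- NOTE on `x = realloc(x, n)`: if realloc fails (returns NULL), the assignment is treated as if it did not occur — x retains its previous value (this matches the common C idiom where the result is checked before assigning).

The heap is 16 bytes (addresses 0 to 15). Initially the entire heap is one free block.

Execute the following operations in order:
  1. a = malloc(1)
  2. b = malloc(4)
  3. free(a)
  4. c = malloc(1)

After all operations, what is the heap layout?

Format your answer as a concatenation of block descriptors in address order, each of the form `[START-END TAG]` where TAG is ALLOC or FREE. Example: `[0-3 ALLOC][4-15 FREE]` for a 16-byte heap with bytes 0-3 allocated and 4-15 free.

Op 1: a = malloc(1) -> a = 0; heap: [0-0 ALLOC][1-15 FREE]
Op 2: b = malloc(4) -> b = 1; heap: [0-0 ALLOC][1-4 ALLOC][5-15 FREE]
Op 3: free(a) -> (freed a); heap: [0-0 FREE][1-4 ALLOC][5-15 FREE]
Op 4: c = malloc(1) -> c = 0; heap: [0-0 ALLOC][1-4 ALLOC][5-15 FREE]

Answer: [0-0 ALLOC][1-4 ALLOC][5-15 FREE]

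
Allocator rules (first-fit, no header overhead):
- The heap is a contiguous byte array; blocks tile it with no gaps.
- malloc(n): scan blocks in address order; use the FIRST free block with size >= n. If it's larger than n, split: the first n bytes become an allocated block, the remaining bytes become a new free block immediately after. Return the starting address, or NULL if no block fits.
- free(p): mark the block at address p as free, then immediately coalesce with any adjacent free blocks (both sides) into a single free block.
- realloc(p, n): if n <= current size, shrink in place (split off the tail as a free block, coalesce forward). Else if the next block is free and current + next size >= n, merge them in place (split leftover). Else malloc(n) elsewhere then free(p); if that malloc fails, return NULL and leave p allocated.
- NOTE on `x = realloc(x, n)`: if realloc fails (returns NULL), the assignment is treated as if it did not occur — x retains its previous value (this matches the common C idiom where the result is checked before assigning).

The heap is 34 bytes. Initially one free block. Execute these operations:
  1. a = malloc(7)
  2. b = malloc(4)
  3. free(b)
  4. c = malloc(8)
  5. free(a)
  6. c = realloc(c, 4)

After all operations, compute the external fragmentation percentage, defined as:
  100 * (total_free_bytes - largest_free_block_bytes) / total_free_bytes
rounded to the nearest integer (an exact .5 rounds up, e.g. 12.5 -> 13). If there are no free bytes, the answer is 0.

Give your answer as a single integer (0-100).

Op 1: a = malloc(7) -> a = 0; heap: [0-6 ALLOC][7-33 FREE]
Op 2: b = malloc(4) -> b = 7; heap: [0-6 ALLOC][7-10 ALLOC][11-33 FREE]
Op 3: free(b) -> (freed b); heap: [0-6 ALLOC][7-33 FREE]
Op 4: c = malloc(8) -> c = 7; heap: [0-6 ALLOC][7-14 ALLOC][15-33 FREE]
Op 5: free(a) -> (freed a); heap: [0-6 FREE][7-14 ALLOC][15-33 FREE]
Op 6: c = realloc(c, 4) -> c = 7; heap: [0-6 FREE][7-10 ALLOC][11-33 FREE]
Free blocks: [7 23] total_free=30 largest=23 -> 100*(30-23)/30 = 700/30 ≈ 23.333 -> rounds to 23

Answer: 23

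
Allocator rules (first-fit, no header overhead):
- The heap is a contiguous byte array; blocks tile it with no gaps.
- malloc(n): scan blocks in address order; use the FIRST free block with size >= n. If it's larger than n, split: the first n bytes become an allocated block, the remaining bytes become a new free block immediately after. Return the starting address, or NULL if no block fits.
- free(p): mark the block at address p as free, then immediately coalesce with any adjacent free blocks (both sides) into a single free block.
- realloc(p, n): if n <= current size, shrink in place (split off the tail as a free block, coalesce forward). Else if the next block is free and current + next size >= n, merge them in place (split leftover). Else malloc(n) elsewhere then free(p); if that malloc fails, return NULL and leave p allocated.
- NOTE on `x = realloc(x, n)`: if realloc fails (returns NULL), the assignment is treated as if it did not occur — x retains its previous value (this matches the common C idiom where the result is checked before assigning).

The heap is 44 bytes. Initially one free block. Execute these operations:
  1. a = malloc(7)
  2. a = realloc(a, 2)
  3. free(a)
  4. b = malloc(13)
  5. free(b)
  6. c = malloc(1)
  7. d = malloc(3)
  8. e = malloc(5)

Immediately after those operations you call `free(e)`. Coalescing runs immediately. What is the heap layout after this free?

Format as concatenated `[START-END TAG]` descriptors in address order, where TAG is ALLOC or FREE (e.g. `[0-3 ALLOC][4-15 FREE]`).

Op 1: a = malloc(7) -> a = 0; heap: [0-6 ALLOC][7-43 FREE]
Op 2: a = realloc(a, 2) -> a = 0; heap: [0-1 ALLOC][2-43 FREE]
Op 3: free(a) -> (freed a); heap: [0-43 FREE]
Op 4: b = malloc(13) -> b = 0; heap: [0-12 ALLOC][13-43 FREE]
Op 5: free(b) -> (freed b); heap: [0-43 FREE]
Op 6: c = malloc(1) -> c = 0; heap: [0-0 ALLOC][1-43 FREE]
Op 7: d = malloc(3) -> d = 1; heap: [0-0 ALLOC][1-3 ALLOC][4-43 FREE]
Op 8: e = malloc(5) -> e = 4; heap: [0-0 ALLOC][1-3 ALLOC][4-8 ALLOC][9-43 FREE]
free(e): e = 4 -> block [4-8 ALLOC]; mark free, coalesce with adjacent free neighbors -> [0-0 ALLOC][1-3 ALLOC][4-43 FREE]

Answer: [0-0 ALLOC][1-3 ALLOC][4-43 FREE]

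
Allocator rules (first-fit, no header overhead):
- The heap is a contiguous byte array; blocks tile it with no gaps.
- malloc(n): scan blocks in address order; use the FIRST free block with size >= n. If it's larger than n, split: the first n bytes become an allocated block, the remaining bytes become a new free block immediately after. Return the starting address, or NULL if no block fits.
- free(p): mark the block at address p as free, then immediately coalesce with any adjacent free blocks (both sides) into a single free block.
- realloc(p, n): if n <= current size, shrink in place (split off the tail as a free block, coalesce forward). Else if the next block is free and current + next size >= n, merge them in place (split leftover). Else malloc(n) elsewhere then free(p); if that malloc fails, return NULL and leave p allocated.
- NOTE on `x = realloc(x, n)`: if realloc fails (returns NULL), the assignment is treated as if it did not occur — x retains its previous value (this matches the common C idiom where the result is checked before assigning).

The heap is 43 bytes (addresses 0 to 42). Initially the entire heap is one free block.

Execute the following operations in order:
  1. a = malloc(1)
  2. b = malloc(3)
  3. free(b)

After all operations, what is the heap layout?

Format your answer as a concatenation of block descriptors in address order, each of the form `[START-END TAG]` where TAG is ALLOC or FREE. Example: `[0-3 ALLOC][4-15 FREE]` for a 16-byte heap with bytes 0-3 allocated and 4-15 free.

Answer: [0-0 ALLOC][1-42 FREE]

Derivation:
Op 1: a = malloc(1) -> a = 0; heap: [0-0 ALLOC][1-42 FREE]
Op 2: b = malloc(3) -> b = 1; heap: [0-0 ALLOC][1-3 ALLOC][4-42 FREE]
Op 3: free(b) -> (freed b); heap: [0-0 ALLOC][1-42 FREE]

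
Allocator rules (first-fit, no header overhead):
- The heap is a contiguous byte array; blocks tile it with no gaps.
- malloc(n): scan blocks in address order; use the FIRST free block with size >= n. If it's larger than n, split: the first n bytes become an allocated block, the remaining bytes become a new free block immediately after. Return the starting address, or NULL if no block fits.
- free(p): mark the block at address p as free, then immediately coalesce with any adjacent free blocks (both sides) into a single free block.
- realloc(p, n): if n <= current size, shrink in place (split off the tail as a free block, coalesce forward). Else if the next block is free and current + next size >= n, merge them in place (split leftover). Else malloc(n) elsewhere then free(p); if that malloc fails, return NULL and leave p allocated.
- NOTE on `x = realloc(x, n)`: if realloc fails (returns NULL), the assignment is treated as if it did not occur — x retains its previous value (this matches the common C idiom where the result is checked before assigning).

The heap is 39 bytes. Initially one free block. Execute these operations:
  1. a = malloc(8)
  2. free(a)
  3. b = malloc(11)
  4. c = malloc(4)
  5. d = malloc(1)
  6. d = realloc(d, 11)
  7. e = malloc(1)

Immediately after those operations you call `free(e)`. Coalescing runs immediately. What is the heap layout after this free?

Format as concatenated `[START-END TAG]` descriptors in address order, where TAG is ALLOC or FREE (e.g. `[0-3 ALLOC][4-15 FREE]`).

Answer: [0-10 ALLOC][11-14 ALLOC][15-25 ALLOC][26-38 FREE]

Derivation:
Op 1: a = malloc(8) -> a = 0; heap: [0-7 ALLOC][8-38 FREE]
Op 2: free(a) -> (freed a); heap: [0-38 FREE]
Op 3: b = malloc(11) -> b = 0; heap: [0-10 ALLOC][11-38 FREE]
Op 4: c = malloc(4) -> c = 11; heap: [0-10 ALLOC][11-14 ALLOC][15-38 FREE]
Op 5: d = malloc(1) -> d = 15; heap: [0-10 ALLOC][11-14 ALLOC][15-15 ALLOC][16-38 FREE]
Op 6: d = realloc(d, 11) -> d = 15; heap: [0-10 ALLOC][11-14 ALLOC][15-25 ALLOC][26-38 FREE]
Op 7: e = malloc(1) -> e = 26; heap: [0-10 ALLOC][11-14 ALLOC][15-25 ALLOC][26-26 ALLOC][27-38 FREE]
free(e): e = 26 -> block [26-26 ALLOC]; mark free, coalesce with adjacent free neighbors -> [0-10 ALLOC][11-14 ALLOC][15-25 ALLOC][26-38 FREE]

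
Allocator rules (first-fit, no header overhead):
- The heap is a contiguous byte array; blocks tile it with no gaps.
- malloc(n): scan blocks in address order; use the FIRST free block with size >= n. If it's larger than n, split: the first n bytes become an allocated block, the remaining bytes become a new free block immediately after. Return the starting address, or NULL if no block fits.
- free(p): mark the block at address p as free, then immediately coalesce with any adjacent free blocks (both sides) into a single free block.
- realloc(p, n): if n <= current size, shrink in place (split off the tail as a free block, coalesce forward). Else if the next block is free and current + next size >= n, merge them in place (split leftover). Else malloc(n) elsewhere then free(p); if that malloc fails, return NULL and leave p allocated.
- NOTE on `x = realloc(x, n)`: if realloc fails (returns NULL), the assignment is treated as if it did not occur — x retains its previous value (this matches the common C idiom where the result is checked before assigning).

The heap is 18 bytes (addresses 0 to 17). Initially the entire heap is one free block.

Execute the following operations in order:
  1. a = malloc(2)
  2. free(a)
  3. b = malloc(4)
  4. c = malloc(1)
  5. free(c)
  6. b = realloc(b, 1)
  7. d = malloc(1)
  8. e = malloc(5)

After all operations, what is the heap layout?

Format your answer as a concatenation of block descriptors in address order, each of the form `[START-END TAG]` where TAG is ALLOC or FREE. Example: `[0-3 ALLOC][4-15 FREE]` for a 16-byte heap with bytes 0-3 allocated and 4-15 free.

Op 1: a = malloc(2) -> a = 0; heap: [0-1 ALLOC][2-17 FREE]
Op 2: free(a) -> (freed a); heap: [0-17 FREE]
Op 3: b = malloc(4) -> b = 0; heap: [0-3 ALLOC][4-17 FREE]
Op 4: c = malloc(1) -> c = 4; heap: [0-3 ALLOC][4-4 ALLOC][5-17 FREE]
Op 5: free(c) -> (freed c); heap: [0-3 ALLOC][4-17 FREE]
Op 6: b = realloc(b, 1) -> b = 0; heap: [0-0 ALLOC][1-17 FREE]
Op 7: d = malloc(1) -> d = 1; heap: [0-0 ALLOC][1-1 ALLOC][2-17 FREE]
Op 8: e = malloc(5) -> e = 2; heap: [0-0 ALLOC][1-1 ALLOC][2-6 ALLOC][7-17 FREE]

Answer: [0-0 ALLOC][1-1 ALLOC][2-6 ALLOC][7-17 FREE]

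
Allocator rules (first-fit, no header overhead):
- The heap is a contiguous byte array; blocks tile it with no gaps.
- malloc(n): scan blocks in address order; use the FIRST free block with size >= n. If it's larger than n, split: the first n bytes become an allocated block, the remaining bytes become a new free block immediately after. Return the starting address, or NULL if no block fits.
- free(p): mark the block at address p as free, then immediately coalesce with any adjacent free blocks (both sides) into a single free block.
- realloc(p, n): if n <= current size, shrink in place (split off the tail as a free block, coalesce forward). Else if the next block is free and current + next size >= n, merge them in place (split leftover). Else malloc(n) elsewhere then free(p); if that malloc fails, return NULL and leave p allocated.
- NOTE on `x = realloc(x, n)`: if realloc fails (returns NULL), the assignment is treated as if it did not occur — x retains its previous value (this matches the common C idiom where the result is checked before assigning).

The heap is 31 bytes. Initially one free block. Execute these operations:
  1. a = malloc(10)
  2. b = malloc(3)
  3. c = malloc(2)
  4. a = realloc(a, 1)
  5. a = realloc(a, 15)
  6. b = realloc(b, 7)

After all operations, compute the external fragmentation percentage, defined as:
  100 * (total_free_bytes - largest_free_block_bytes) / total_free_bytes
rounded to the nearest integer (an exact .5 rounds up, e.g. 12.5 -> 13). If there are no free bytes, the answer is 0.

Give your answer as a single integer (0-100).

Answer: 14

Derivation:
Op 1: a = malloc(10) -> a = 0; heap: [0-9 ALLOC][10-30 FREE]
Op 2: b = malloc(3) -> b = 10; heap: [0-9 ALLOC][10-12 ALLOC][13-30 FREE]
Op 3: c = malloc(2) -> c = 13; heap: [0-9 ALLOC][10-12 ALLOC][13-14 ALLOC][15-30 FREE]
Op 4: a = realloc(a, 1) -> a = 0; heap: [0-0 ALLOC][1-9 FREE][10-12 ALLOC][13-14 ALLOC][15-30 FREE]
Op 5: a = realloc(a, 15) -> a = 15; heap: [0-9 FREE][10-12 ALLOC][13-14 ALLOC][15-29 ALLOC][30-30 FREE]
Op 6: b = realloc(b, 7) -> b = 0; heap: [0-6 ALLOC][7-12 FREE][13-14 ALLOC][15-29 ALLOC][30-30 FREE]
Free blocks: [6 1] total_free=7 largest=6 -> 100*(7-6)/7 = 100/7 ≈ 14.286 -> rounds to 14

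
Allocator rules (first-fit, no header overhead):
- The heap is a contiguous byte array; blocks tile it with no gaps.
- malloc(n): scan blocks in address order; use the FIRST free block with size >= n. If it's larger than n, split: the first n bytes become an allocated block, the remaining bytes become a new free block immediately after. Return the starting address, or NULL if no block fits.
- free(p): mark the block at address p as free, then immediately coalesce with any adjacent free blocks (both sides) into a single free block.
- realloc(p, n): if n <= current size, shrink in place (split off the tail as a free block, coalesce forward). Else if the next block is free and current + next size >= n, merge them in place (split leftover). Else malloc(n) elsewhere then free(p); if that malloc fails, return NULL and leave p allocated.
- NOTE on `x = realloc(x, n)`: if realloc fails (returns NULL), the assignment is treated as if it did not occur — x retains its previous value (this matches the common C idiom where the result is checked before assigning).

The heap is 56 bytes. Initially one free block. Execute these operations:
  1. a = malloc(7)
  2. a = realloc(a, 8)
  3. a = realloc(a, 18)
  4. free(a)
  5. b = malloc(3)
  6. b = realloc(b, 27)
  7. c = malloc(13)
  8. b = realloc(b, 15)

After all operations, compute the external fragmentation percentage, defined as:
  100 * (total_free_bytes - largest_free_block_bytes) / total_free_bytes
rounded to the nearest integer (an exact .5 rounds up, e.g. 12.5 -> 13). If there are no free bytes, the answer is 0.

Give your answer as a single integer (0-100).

Op 1: a = malloc(7) -> a = 0; heap: [0-6 ALLOC][7-55 FREE]
Op 2: a = realloc(a, 8) -> a = 0; heap: [0-7 ALLOC][8-55 FREE]
Op 3: a = realloc(a, 18) -> a = 0; heap: [0-17 ALLOC][18-55 FREE]
Op 4: free(a) -> (freed a); heap: [0-55 FREE]
Op 5: b = malloc(3) -> b = 0; heap: [0-2 ALLOC][3-55 FREE]
Op 6: b = realloc(b, 27) -> b = 0; heap: [0-26 ALLOC][27-55 FREE]
Op 7: c = malloc(13) -> c = 27; heap: [0-26 ALLOC][27-39 ALLOC][40-55 FREE]
Op 8: b = realloc(b, 15) -> b = 0; heap: [0-14 ALLOC][15-26 FREE][27-39 ALLOC][40-55 FREE]
Free blocks: [12 16] total_free=28 largest=16 -> 100*(28-16)/28 = 1200/28 ≈ 42.857 -> rounds to 43

Answer: 43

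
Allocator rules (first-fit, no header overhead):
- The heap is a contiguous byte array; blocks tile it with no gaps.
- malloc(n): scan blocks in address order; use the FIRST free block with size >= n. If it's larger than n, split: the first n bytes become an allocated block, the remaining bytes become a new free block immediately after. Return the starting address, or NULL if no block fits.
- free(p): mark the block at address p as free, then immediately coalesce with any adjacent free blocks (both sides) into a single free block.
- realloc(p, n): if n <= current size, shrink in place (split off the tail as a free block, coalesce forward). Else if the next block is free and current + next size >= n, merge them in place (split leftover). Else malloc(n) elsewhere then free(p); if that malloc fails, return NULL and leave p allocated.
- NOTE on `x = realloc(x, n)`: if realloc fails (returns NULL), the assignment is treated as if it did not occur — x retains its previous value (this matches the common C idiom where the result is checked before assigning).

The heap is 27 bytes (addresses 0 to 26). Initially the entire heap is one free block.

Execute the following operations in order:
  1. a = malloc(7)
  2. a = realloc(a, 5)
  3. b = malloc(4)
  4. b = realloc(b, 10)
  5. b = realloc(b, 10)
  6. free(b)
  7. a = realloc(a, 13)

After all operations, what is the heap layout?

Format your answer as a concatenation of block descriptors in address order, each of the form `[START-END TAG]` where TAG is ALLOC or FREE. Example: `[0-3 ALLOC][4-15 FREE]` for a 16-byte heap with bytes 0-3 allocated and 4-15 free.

Op 1: a = malloc(7) -> a = 0; heap: [0-6 ALLOC][7-26 FREE]
Op 2: a = realloc(a, 5) -> a = 0; heap: [0-4 ALLOC][5-26 FREE]
Op 3: b = malloc(4) -> b = 5; heap: [0-4 ALLOC][5-8 ALLOC][9-26 FREE]
Op 4: b = realloc(b, 10) -> b = 5; heap: [0-4 ALLOC][5-14 ALLOC][15-26 FREE]
Op 5: b = realloc(b, 10) -> b = 5; heap: [0-4 ALLOC][5-14 ALLOC][15-26 FREE]
Op 6: free(b) -> (freed b); heap: [0-4 ALLOC][5-26 FREE]
Op 7: a = realloc(a, 13) -> a = 0; heap: [0-12 ALLOC][13-26 FREE]

Answer: [0-12 ALLOC][13-26 FREE]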